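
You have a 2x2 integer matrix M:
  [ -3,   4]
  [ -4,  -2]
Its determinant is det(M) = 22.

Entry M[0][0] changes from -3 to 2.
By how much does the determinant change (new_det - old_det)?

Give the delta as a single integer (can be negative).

Cofactor C_00 = -2
Entry delta = 2 - -3 = 5
Det delta = entry_delta * cofactor = 5 * -2 = -10

Answer: -10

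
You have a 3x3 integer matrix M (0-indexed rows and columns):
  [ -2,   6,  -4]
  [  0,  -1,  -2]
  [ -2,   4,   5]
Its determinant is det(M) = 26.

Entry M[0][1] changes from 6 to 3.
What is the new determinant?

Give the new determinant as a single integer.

Answer: 14

Derivation:
det is linear in row 0: changing M[0][1] by delta changes det by delta * cofactor(0,1).
Cofactor C_01 = (-1)^(0+1) * minor(0,1) = 4
Entry delta = 3 - 6 = -3
Det delta = -3 * 4 = -12
New det = 26 + -12 = 14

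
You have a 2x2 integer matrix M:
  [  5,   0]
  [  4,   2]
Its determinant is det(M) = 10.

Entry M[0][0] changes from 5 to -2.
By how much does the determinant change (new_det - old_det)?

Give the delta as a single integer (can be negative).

Cofactor C_00 = 2
Entry delta = -2 - 5 = -7
Det delta = entry_delta * cofactor = -7 * 2 = -14

Answer: -14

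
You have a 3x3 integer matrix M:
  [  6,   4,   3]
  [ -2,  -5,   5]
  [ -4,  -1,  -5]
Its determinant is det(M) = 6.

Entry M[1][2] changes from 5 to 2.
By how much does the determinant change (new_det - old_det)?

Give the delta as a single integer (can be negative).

Answer: 30

Derivation:
Cofactor C_12 = -10
Entry delta = 2 - 5 = -3
Det delta = entry_delta * cofactor = -3 * -10 = 30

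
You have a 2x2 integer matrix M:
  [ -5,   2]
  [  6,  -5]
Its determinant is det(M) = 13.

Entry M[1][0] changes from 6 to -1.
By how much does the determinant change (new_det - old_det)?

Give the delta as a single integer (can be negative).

Cofactor C_10 = -2
Entry delta = -1 - 6 = -7
Det delta = entry_delta * cofactor = -7 * -2 = 14

Answer: 14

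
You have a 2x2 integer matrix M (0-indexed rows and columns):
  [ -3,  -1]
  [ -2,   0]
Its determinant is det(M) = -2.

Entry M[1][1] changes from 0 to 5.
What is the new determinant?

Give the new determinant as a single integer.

Answer: -17

Derivation:
det is linear in row 1: changing M[1][1] by delta changes det by delta * cofactor(1,1).
Cofactor C_11 = (-1)^(1+1) * minor(1,1) = -3
Entry delta = 5 - 0 = 5
Det delta = 5 * -3 = -15
New det = -2 + -15 = -17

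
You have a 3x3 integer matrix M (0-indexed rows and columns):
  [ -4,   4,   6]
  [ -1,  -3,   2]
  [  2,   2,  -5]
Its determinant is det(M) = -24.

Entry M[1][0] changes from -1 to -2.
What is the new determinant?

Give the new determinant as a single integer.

Answer: -56

Derivation:
det is linear in row 1: changing M[1][0] by delta changes det by delta * cofactor(1,0).
Cofactor C_10 = (-1)^(1+0) * minor(1,0) = 32
Entry delta = -2 - -1 = -1
Det delta = -1 * 32 = -32
New det = -24 + -32 = -56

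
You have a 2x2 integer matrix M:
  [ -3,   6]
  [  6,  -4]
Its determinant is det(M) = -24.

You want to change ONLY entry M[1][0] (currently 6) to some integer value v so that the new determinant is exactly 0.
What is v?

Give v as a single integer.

det is linear in entry M[1][0]: det = old_det + (v - 6) * C_10
Cofactor C_10 = -6
Want det = 0: -24 + (v - 6) * -6 = 0
  (v - 6) = 24 / -6 = -4
  v = 6 + (-4) = 2

Answer: 2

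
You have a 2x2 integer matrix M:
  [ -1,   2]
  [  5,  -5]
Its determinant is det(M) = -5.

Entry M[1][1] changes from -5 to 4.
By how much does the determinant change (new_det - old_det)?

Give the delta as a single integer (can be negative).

Answer: -9

Derivation:
Cofactor C_11 = -1
Entry delta = 4 - -5 = 9
Det delta = entry_delta * cofactor = 9 * -1 = -9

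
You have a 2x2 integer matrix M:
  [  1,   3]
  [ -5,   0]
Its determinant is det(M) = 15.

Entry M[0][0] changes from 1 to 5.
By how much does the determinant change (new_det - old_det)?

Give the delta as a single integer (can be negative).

Cofactor C_00 = 0
Entry delta = 5 - 1 = 4
Det delta = entry_delta * cofactor = 4 * 0 = 0

Answer: 0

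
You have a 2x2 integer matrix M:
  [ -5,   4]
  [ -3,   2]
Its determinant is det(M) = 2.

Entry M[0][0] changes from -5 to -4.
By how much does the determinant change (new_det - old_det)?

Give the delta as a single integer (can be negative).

Cofactor C_00 = 2
Entry delta = -4 - -5 = 1
Det delta = entry_delta * cofactor = 1 * 2 = 2

Answer: 2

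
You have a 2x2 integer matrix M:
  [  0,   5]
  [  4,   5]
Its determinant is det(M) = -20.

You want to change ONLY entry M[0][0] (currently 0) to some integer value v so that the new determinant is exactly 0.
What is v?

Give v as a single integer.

det is linear in entry M[0][0]: det = old_det + (v - 0) * C_00
Cofactor C_00 = 5
Want det = 0: -20 + (v - 0) * 5 = 0
  (v - 0) = 20 / 5 = 4
  v = 0 + (4) = 4

Answer: 4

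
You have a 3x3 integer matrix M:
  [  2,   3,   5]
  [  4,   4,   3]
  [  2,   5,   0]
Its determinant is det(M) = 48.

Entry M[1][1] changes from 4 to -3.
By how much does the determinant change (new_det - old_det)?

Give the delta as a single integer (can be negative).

Cofactor C_11 = -10
Entry delta = -3 - 4 = -7
Det delta = entry_delta * cofactor = -7 * -10 = 70

Answer: 70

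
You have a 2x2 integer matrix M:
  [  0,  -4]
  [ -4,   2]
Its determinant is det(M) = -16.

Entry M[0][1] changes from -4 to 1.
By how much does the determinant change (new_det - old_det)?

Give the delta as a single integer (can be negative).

Cofactor C_01 = 4
Entry delta = 1 - -4 = 5
Det delta = entry_delta * cofactor = 5 * 4 = 20

Answer: 20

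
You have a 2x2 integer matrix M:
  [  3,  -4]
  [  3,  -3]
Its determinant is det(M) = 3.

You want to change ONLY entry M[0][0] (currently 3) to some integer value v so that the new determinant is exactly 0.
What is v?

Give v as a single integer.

Answer: 4

Derivation:
det is linear in entry M[0][0]: det = old_det + (v - 3) * C_00
Cofactor C_00 = -3
Want det = 0: 3 + (v - 3) * -3 = 0
  (v - 3) = -3 / -3 = 1
  v = 3 + (1) = 4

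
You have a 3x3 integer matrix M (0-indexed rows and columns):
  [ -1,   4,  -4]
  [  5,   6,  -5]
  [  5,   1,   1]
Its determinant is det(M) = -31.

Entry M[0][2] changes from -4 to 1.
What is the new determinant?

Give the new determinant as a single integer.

det is linear in row 0: changing M[0][2] by delta changes det by delta * cofactor(0,2).
Cofactor C_02 = (-1)^(0+2) * minor(0,2) = -25
Entry delta = 1 - -4 = 5
Det delta = 5 * -25 = -125
New det = -31 + -125 = -156

Answer: -156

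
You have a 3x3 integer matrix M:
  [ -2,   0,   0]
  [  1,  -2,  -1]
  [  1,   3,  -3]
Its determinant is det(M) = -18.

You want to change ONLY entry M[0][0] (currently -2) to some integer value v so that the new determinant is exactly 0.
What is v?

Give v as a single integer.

det is linear in entry M[0][0]: det = old_det + (v - -2) * C_00
Cofactor C_00 = 9
Want det = 0: -18 + (v - -2) * 9 = 0
  (v - -2) = 18 / 9 = 2
  v = -2 + (2) = 0

Answer: 0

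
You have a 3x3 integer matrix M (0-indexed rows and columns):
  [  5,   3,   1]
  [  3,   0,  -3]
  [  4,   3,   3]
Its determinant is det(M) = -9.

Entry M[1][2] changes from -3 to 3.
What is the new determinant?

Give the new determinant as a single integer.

Answer: -27

Derivation:
det is linear in row 1: changing M[1][2] by delta changes det by delta * cofactor(1,2).
Cofactor C_12 = (-1)^(1+2) * minor(1,2) = -3
Entry delta = 3 - -3 = 6
Det delta = 6 * -3 = -18
New det = -9 + -18 = -27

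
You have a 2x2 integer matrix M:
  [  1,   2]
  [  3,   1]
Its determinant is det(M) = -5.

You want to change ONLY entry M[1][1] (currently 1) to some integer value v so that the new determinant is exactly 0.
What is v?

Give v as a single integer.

Answer: 6

Derivation:
det is linear in entry M[1][1]: det = old_det + (v - 1) * C_11
Cofactor C_11 = 1
Want det = 0: -5 + (v - 1) * 1 = 0
  (v - 1) = 5 / 1 = 5
  v = 1 + (5) = 6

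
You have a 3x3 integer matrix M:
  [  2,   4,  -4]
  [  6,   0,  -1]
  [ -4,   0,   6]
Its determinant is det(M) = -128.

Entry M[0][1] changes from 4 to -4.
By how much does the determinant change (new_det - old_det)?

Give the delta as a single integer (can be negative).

Cofactor C_01 = -32
Entry delta = -4 - 4 = -8
Det delta = entry_delta * cofactor = -8 * -32 = 256

Answer: 256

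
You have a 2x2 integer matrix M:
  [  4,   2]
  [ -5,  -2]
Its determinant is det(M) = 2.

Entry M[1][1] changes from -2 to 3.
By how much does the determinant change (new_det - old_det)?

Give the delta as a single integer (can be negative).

Cofactor C_11 = 4
Entry delta = 3 - -2 = 5
Det delta = entry_delta * cofactor = 5 * 4 = 20

Answer: 20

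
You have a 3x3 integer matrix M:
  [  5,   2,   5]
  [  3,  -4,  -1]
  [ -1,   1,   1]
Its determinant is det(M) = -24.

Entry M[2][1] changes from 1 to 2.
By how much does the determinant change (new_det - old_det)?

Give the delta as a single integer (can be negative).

Cofactor C_21 = 20
Entry delta = 2 - 1 = 1
Det delta = entry_delta * cofactor = 1 * 20 = 20

Answer: 20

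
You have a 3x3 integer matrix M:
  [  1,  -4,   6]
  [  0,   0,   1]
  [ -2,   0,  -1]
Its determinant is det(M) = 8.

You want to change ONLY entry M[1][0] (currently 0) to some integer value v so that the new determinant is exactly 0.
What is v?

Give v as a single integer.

det is linear in entry M[1][0]: det = old_det + (v - 0) * C_10
Cofactor C_10 = -4
Want det = 0: 8 + (v - 0) * -4 = 0
  (v - 0) = -8 / -4 = 2
  v = 0 + (2) = 2

Answer: 2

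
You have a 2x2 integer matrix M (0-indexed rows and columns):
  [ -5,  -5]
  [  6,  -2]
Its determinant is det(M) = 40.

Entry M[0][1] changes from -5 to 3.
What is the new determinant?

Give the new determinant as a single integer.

Answer: -8

Derivation:
det is linear in row 0: changing M[0][1] by delta changes det by delta * cofactor(0,1).
Cofactor C_01 = (-1)^(0+1) * minor(0,1) = -6
Entry delta = 3 - -5 = 8
Det delta = 8 * -6 = -48
New det = 40 + -48 = -8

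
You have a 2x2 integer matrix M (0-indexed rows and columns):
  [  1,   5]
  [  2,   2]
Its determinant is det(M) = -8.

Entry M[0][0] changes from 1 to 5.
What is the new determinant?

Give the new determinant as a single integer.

det is linear in row 0: changing M[0][0] by delta changes det by delta * cofactor(0,0).
Cofactor C_00 = (-1)^(0+0) * minor(0,0) = 2
Entry delta = 5 - 1 = 4
Det delta = 4 * 2 = 8
New det = -8 + 8 = 0

Answer: 0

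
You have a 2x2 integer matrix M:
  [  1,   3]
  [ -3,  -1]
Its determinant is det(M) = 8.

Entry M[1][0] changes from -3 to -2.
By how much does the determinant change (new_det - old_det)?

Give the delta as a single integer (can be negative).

Cofactor C_10 = -3
Entry delta = -2 - -3 = 1
Det delta = entry_delta * cofactor = 1 * -3 = -3

Answer: -3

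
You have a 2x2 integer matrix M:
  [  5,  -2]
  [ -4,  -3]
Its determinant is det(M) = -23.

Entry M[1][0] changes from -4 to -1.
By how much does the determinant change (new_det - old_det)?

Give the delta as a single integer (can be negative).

Cofactor C_10 = 2
Entry delta = -1 - -4 = 3
Det delta = entry_delta * cofactor = 3 * 2 = 6

Answer: 6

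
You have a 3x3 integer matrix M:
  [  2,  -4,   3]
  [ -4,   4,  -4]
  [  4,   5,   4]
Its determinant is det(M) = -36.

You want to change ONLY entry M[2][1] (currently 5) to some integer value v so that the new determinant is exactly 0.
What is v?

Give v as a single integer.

det is linear in entry M[2][1]: det = old_det + (v - 5) * C_21
Cofactor C_21 = -4
Want det = 0: -36 + (v - 5) * -4 = 0
  (v - 5) = 36 / -4 = -9
  v = 5 + (-9) = -4

Answer: -4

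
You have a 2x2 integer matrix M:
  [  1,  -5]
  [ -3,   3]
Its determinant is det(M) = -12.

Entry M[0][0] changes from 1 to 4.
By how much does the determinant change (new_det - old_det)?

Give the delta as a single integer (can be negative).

Answer: 9

Derivation:
Cofactor C_00 = 3
Entry delta = 4 - 1 = 3
Det delta = entry_delta * cofactor = 3 * 3 = 9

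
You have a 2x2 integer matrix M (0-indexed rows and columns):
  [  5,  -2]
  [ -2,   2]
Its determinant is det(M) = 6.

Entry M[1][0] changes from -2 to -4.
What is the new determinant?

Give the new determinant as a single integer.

Answer: 2

Derivation:
det is linear in row 1: changing M[1][0] by delta changes det by delta * cofactor(1,0).
Cofactor C_10 = (-1)^(1+0) * minor(1,0) = 2
Entry delta = -4 - -2 = -2
Det delta = -2 * 2 = -4
New det = 6 + -4 = 2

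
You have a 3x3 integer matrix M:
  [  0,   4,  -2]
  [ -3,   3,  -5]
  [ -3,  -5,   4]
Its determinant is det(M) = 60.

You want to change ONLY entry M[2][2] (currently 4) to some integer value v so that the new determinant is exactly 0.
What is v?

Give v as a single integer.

Answer: -1

Derivation:
det is linear in entry M[2][2]: det = old_det + (v - 4) * C_22
Cofactor C_22 = 12
Want det = 0: 60 + (v - 4) * 12 = 0
  (v - 4) = -60 / 12 = -5
  v = 4 + (-5) = -1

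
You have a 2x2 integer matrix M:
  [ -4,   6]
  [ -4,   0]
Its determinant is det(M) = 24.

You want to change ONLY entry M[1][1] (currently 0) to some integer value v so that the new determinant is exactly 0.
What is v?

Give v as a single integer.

det is linear in entry M[1][1]: det = old_det + (v - 0) * C_11
Cofactor C_11 = -4
Want det = 0: 24 + (v - 0) * -4 = 0
  (v - 0) = -24 / -4 = 6
  v = 0 + (6) = 6

Answer: 6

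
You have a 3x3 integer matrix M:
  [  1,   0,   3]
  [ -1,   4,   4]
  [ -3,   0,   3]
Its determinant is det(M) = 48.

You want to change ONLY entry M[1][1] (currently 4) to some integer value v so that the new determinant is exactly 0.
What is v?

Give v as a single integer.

det is linear in entry M[1][1]: det = old_det + (v - 4) * C_11
Cofactor C_11 = 12
Want det = 0: 48 + (v - 4) * 12 = 0
  (v - 4) = -48 / 12 = -4
  v = 4 + (-4) = 0

Answer: 0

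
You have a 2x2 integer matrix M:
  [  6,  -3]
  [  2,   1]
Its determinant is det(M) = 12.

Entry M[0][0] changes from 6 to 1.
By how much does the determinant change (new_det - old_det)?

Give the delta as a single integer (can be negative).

Answer: -5

Derivation:
Cofactor C_00 = 1
Entry delta = 1 - 6 = -5
Det delta = entry_delta * cofactor = -5 * 1 = -5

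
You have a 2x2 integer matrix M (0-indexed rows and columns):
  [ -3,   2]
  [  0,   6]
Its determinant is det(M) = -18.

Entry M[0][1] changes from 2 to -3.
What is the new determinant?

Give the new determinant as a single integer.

det is linear in row 0: changing M[0][1] by delta changes det by delta * cofactor(0,1).
Cofactor C_01 = (-1)^(0+1) * minor(0,1) = 0
Entry delta = -3 - 2 = -5
Det delta = -5 * 0 = 0
New det = -18 + 0 = -18

Answer: -18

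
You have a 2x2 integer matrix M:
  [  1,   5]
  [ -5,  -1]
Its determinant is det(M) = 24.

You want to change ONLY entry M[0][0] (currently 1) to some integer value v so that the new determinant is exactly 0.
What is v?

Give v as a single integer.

det is linear in entry M[0][0]: det = old_det + (v - 1) * C_00
Cofactor C_00 = -1
Want det = 0: 24 + (v - 1) * -1 = 0
  (v - 1) = -24 / -1 = 24
  v = 1 + (24) = 25

Answer: 25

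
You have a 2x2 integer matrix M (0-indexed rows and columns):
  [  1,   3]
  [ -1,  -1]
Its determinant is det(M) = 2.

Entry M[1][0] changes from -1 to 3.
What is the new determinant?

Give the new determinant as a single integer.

Answer: -10

Derivation:
det is linear in row 1: changing M[1][0] by delta changes det by delta * cofactor(1,0).
Cofactor C_10 = (-1)^(1+0) * minor(1,0) = -3
Entry delta = 3 - -1 = 4
Det delta = 4 * -3 = -12
New det = 2 + -12 = -10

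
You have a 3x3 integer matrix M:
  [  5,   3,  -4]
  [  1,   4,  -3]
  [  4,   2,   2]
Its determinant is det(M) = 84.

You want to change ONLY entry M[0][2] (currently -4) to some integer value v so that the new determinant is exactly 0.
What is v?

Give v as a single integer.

det is linear in entry M[0][2]: det = old_det + (v - -4) * C_02
Cofactor C_02 = -14
Want det = 0: 84 + (v - -4) * -14 = 0
  (v - -4) = -84 / -14 = 6
  v = -4 + (6) = 2

Answer: 2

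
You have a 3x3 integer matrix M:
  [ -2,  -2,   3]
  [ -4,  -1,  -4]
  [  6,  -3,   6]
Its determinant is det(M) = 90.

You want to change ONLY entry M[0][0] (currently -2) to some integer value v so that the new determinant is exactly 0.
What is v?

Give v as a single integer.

det is linear in entry M[0][0]: det = old_det + (v - -2) * C_00
Cofactor C_00 = -18
Want det = 0: 90 + (v - -2) * -18 = 0
  (v - -2) = -90 / -18 = 5
  v = -2 + (5) = 3

Answer: 3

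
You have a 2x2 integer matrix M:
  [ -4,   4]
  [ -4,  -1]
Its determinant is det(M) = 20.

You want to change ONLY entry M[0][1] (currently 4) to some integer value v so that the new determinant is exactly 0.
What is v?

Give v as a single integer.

Answer: -1

Derivation:
det is linear in entry M[0][1]: det = old_det + (v - 4) * C_01
Cofactor C_01 = 4
Want det = 0: 20 + (v - 4) * 4 = 0
  (v - 4) = -20 / 4 = -5
  v = 4 + (-5) = -1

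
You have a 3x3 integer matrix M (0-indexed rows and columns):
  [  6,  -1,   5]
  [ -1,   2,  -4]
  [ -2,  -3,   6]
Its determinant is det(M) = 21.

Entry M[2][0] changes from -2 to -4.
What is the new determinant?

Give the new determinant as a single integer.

Answer: 33

Derivation:
det is linear in row 2: changing M[2][0] by delta changes det by delta * cofactor(2,0).
Cofactor C_20 = (-1)^(2+0) * minor(2,0) = -6
Entry delta = -4 - -2 = -2
Det delta = -2 * -6 = 12
New det = 21 + 12 = 33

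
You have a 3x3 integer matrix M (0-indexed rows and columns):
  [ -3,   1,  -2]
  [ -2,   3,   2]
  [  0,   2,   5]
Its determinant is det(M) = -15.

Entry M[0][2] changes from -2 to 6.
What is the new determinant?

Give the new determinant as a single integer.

det is linear in row 0: changing M[0][2] by delta changes det by delta * cofactor(0,2).
Cofactor C_02 = (-1)^(0+2) * minor(0,2) = -4
Entry delta = 6 - -2 = 8
Det delta = 8 * -4 = -32
New det = -15 + -32 = -47

Answer: -47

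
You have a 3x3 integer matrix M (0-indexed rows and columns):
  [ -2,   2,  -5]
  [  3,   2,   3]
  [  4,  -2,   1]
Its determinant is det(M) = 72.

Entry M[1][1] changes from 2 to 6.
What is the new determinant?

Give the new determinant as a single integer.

Answer: 144

Derivation:
det is linear in row 1: changing M[1][1] by delta changes det by delta * cofactor(1,1).
Cofactor C_11 = (-1)^(1+1) * minor(1,1) = 18
Entry delta = 6 - 2 = 4
Det delta = 4 * 18 = 72
New det = 72 + 72 = 144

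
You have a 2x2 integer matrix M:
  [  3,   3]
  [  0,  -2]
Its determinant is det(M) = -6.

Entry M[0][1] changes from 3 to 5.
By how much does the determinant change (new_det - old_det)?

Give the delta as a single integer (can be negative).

Cofactor C_01 = 0
Entry delta = 5 - 3 = 2
Det delta = entry_delta * cofactor = 2 * 0 = 0

Answer: 0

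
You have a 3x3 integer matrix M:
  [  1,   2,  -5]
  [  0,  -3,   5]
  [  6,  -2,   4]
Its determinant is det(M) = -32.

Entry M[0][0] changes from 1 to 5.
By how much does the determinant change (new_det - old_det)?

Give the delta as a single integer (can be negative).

Answer: -8

Derivation:
Cofactor C_00 = -2
Entry delta = 5 - 1 = 4
Det delta = entry_delta * cofactor = 4 * -2 = -8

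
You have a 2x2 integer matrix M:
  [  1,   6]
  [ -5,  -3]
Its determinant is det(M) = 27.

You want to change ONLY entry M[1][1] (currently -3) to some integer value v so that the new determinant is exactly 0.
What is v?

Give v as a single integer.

Answer: -30

Derivation:
det is linear in entry M[1][1]: det = old_det + (v - -3) * C_11
Cofactor C_11 = 1
Want det = 0: 27 + (v - -3) * 1 = 0
  (v - -3) = -27 / 1 = -27
  v = -3 + (-27) = -30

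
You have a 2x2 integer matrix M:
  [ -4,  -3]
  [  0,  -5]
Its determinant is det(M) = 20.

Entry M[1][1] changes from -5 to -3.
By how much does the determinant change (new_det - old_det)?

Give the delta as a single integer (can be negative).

Answer: -8

Derivation:
Cofactor C_11 = -4
Entry delta = -3 - -5 = 2
Det delta = entry_delta * cofactor = 2 * -4 = -8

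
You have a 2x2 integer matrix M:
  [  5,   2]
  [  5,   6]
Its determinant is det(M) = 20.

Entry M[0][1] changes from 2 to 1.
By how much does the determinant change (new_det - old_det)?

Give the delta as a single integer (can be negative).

Cofactor C_01 = -5
Entry delta = 1 - 2 = -1
Det delta = entry_delta * cofactor = -1 * -5 = 5

Answer: 5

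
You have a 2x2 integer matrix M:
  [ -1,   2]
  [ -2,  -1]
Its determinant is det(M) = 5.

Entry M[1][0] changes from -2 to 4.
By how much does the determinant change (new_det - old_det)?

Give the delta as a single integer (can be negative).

Cofactor C_10 = -2
Entry delta = 4 - -2 = 6
Det delta = entry_delta * cofactor = 6 * -2 = -12

Answer: -12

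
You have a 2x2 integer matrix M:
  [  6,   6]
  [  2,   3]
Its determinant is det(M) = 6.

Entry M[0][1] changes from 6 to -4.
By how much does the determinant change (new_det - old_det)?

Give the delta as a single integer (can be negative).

Answer: 20

Derivation:
Cofactor C_01 = -2
Entry delta = -4 - 6 = -10
Det delta = entry_delta * cofactor = -10 * -2 = 20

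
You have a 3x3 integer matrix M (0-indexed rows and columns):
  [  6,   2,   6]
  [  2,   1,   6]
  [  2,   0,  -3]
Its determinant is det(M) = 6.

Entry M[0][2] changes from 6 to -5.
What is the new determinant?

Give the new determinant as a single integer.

Answer: 28

Derivation:
det is linear in row 0: changing M[0][2] by delta changes det by delta * cofactor(0,2).
Cofactor C_02 = (-1)^(0+2) * minor(0,2) = -2
Entry delta = -5 - 6 = -11
Det delta = -11 * -2 = 22
New det = 6 + 22 = 28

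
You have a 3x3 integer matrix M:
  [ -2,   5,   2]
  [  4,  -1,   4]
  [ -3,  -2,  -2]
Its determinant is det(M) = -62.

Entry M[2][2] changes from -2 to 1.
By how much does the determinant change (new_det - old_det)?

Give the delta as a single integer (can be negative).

Cofactor C_22 = -18
Entry delta = 1 - -2 = 3
Det delta = entry_delta * cofactor = 3 * -18 = -54

Answer: -54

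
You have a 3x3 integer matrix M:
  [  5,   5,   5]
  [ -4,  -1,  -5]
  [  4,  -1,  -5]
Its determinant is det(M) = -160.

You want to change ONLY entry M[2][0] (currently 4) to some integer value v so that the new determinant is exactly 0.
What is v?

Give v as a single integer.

Answer: -4

Derivation:
det is linear in entry M[2][0]: det = old_det + (v - 4) * C_20
Cofactor C_20 = -20
Want det = 0: -160 + (v - 4) * -20 = 0
  (v - 4) = 160 / -20 = -8
  v = 4 + (-8) = -4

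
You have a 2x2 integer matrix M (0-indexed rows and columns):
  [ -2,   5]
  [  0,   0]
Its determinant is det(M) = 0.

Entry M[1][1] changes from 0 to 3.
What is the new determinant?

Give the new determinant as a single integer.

det is linear in row 1: changing M[1][1] by delta changes det by delta * cofactor(1,1).
Cofactor C_11 = (-1)^(1+1) * minor(1,1) = -2
Entry delta = 3 - 0 = 3
Det delta = 3 * -2 = -6
New det = 0 + -6 = -6

Answer: -6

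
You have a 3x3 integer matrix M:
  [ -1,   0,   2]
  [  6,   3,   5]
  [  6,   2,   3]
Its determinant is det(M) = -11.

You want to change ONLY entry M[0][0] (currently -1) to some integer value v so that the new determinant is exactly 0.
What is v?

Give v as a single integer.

det is linear in entry M[0][0]: det = old_det + (v - -1) * C_00
Cofactor C_00 = -1
Want det = 0: -11 + (v - -1) * -1 = 0
  (v - -1) = 11 / -1 = -11
  v = -1 + (-11) = -12

Answer: -12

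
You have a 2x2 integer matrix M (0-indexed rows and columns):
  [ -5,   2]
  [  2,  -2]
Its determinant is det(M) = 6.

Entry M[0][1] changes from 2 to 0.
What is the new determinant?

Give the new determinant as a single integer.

det is linear in row 0: changing M[0][1] by delta changes det by delta * cofactor(0,1).
Cofactor C_01 = (-1)^(0+1) * minor(0,1) = -2
Entry delta = 0 - 2 = -2
Det delta = -2 * -2 = 4
New det = 6 + 4 = 10

Answer: 10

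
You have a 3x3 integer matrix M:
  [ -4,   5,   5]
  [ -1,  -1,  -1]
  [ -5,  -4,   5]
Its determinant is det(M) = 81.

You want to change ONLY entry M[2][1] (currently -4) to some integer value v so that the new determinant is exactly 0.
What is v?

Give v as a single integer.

det is linear in entry M[2][1]: det = old_det + (v - -4) * C_21
Cofactor C_21 = -9
Want det = 0: 81 + (v - -4) * -9 = 0
  (v - -4) = -81 / -9 = 9
  v = -4 + (9) = 5

Answer: 5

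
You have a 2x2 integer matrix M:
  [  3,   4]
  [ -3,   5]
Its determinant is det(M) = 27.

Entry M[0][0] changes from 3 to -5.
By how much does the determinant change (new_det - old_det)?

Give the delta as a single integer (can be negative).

Cofactor C_00 = 5
Entry delta = -5 - 3 = -8
Det delta = entry_delta * cofactor = -8 * 5 = -40

Answer: -40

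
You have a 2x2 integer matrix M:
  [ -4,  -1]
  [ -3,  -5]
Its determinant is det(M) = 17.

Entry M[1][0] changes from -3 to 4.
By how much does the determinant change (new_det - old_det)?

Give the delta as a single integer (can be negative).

Answer: 7

Derivation:
Cofactor C_10 = 1
Entry delta = 4 - -3 = 7
Det delta = entry_delta * cofactor = 7 * 1 = 7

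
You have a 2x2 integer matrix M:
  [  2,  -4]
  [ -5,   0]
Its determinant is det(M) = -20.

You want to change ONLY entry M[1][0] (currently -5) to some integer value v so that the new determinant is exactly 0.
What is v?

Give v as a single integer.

det is linear in entry M[1][0]: det = old_det + (v - -5) * C_10
Cofactor C_10 = 4
Want det = 0: -20 + (v - -5) * 4 = 0
  (v - -5) = 20 / 4 = 5
  v = -5 + (5) = 0

Answer: 0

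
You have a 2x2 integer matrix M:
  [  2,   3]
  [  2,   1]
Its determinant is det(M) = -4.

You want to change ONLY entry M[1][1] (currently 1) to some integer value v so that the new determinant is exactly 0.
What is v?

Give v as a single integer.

Answer: 3

Derivation:
det is linear in entry M[1][1]: det = old_det + (v - 1) * C_11
Cofactor C_11 = 2
Want det = 0: -4 + (v - 1) * 2 = 0
  (v - 1) = 4 / 2 = 2
  v = 1 + (2) = 3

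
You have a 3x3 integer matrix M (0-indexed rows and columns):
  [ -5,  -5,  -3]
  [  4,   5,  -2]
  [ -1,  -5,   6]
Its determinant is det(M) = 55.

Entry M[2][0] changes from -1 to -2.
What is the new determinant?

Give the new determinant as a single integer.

Answer: 30

Derivation:
det is linear in row 2: changing M[2][0] by delta changes det by delta * cofactor(2,0).
Cofactor C_20 = (-1)^(2+0) * minor(2,0) = 25
Entry delta = -2 - -1 = -1
Det delta = -1 * 25 = -25
New det = 55 + -25 = 30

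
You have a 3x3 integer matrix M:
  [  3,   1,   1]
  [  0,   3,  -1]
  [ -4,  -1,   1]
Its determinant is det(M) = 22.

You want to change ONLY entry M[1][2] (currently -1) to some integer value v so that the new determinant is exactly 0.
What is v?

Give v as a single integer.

Answer: 21

Derivation:
det is linear in entry M[1][2]: det = old_det + (v - -1) * C_12
Cofactor C_12 = -1
Want det = 0: 22 + (v - -1) * -1 = 0
  (v - -1) = -22 / -1 = 22
  v = -1 + (22) = 21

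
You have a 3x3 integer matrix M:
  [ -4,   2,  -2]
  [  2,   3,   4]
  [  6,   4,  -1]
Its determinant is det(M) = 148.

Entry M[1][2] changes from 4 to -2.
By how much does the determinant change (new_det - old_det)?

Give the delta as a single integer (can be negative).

Cofactor C_12 = 28
Entry delta = -2 - 4 = -6
Det delta = entry_delta * cofactor = -6 * 28 = -168

Answer: -168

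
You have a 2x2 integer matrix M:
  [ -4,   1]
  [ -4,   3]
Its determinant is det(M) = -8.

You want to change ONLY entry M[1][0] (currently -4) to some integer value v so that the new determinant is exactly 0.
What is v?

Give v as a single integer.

Answer: -12

Derivation:
det is linear in entry M[1][0]: det = old_det + (v - -4) * C_10
Cofactor C_10 = -1
Want det = 0: -8 + (v - -4) * -1 = 0
  (v - -4) = 8 / -1 = -8
  v = -4 + (-8) = -12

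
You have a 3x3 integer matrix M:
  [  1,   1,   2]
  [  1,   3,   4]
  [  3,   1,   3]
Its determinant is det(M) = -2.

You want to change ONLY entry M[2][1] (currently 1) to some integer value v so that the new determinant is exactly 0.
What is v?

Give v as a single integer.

det is linear in entry M[2][1]: det = old_det + (v - 1) * C_21
Cofactor C_21 = -2
Want det = 0: -2 + (v - 1) * -2 = 0
  (v - 1) = 2 / -2 = -1
  v = 1 + (-1) = 0

Answer: 0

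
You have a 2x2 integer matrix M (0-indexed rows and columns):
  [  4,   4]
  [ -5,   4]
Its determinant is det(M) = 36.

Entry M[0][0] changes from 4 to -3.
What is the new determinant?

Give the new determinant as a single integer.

det is linear in row 0: changing M[0][0] by delta changes det by delta * cofactor(0,0).
Cofactor C_00 = (-1)^(0+0) * minor(0,0) = 4
Entry delta = -3 - 4 = -7
Det delta = -7 * 4 = -28
New det = 36 + -28 = 8

Answer: 8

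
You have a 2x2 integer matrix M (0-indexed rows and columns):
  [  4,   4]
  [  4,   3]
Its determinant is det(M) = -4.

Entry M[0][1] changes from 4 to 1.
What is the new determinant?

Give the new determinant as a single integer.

Answer: 8

Derivation:
det is linear in row 0: changing M[0][1] by delta changes det by delta * cofactor(0,1).
Cofactor C_01 = (-1)^(0+1) * minor(0,1) = -4
Entry delta = 1 - 4 = -3
Det delta = -3 * -4 = 12
New det = -4 + 12 = 8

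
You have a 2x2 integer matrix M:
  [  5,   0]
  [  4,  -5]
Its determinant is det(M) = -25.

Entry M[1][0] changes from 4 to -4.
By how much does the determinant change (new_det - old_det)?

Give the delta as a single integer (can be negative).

Cofactor C_10 = 0
Entry delta = -4 - 4 = -8
Det delta = entry_delta * cofactor = -8 * 0 = 0

Answer: 0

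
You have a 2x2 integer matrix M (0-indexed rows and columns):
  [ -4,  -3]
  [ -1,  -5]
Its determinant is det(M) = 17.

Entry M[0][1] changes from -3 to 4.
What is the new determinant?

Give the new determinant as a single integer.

Answer: 24

Derivation:
det is linear in row 0: changing M[0][1] by delta changes det by delta * cofactor(0,1).
Cofactor C_01 = (-1)^(0+1) * minor(0,1) = 1
Entry delta = 4 - -3 = 7
Det delta = 7 * 1 = 7
New det = 17 + 7 = 24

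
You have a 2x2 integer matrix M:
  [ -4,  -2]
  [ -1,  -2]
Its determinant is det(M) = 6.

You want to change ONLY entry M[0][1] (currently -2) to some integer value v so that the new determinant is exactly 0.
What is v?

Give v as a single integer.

det is linear in entry M[0][1]: det = old_det + (v - -2) * C_01
Cofactor C_01 = 1
Want det = 0: 6 + (v - -2) * 1 = 0
  (v - -2) = -6 / 1 = -6
  v = -2 + (-6) = -8

Answer: -8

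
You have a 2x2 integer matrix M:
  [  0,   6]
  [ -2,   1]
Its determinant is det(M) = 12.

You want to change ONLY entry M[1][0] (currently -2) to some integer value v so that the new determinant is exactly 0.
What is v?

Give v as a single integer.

det is linear in entry M[1][0]: det = old_det + (v - -2) * C_10
Cofactor C_10 = -6
Want det = 0: 12 + (v - -2) * -6 = 0
  (v - -2) = -12 / -6 = 2
  v = -2 + (2) = 0

Answer: 0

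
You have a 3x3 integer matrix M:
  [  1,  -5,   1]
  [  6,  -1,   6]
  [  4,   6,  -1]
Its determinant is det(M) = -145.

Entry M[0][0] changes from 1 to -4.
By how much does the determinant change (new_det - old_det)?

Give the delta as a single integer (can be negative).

Answer: 175

Derivation:
Cofactor C_00 = -35
Entry delta = -4 - 1 = -5
Det delta = entry_delta * cofactor = -5 * -35 = 175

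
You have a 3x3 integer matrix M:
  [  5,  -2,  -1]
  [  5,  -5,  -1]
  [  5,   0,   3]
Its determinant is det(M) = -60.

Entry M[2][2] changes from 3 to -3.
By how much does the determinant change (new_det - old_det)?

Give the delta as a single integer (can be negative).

Answer: 90

Derivation:
Cofactor C_22 = -15
Entry delta = -3 - 3 = -6
Det delta = entry_delta * cofactor = -6 * -15 = 90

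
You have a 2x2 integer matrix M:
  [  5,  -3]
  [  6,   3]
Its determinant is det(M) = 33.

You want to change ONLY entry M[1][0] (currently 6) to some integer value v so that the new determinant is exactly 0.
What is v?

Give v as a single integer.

det is linear in entry M[1][0]: det = old_det + (v - 6) * C_10
Cofactor C_10 = 3
Want det = 0: 33 + (v - 6) * 3 = 0
  (v - 6) = -33 / 3 = -11
  v = 6 + (-11) = -5

Answer: -5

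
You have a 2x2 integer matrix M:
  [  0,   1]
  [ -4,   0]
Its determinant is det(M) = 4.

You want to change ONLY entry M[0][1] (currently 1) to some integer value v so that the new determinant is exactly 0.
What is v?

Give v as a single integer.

Answer: 0

Derivation:
det is linear in entry M[0][1]: det = old_det + (v - 1) * C_01
Cofactor C_01 = 4
Want det = 0: 4 + (v - 1) * 4 = 0
  (v - 1) = -4 / 4 = -1
  v = 1 + (-1) = 0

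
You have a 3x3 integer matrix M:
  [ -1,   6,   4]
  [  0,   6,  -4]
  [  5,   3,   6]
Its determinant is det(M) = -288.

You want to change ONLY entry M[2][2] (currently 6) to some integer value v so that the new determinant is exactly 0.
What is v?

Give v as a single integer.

Answer: -42

Derivation:
det is linear in entry M[2][2]: det = old_det + (v - 6) * C_22
Cofactor C_22 = -6
Want det = 0: -288 + (v - 6) * -6 = 0
  (v - 6) = 288 / -6 = -48
  v = 6 + (-48) = -42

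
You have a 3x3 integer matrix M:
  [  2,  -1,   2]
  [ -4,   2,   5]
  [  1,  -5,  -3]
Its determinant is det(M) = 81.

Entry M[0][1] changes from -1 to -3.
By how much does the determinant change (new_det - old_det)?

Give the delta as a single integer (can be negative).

Answer: 14

Derivation:
Cofactor C_01 = -7
Entry delta = -3 - -1 = -2
Det delta = entry_delta * cofactor = -2 * -7 = 14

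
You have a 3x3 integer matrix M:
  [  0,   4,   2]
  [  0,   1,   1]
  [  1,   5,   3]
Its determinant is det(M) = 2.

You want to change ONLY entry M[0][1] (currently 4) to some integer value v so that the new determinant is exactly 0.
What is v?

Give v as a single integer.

det is linear in entry M[0][1]: det = old_det + (v - 4) * C_01
Cofactor C_01 = 1
Want det = 0: 2 + (v - 4) * 1 = 0
  (v - 4) = -2 / 1 = -2
  v = 4 + (-2) = 2

Answer: 2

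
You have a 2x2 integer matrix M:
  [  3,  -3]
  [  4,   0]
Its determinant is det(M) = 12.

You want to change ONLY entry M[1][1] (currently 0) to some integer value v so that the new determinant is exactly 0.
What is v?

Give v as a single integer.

det is linear in entry M[1][1]: det = old_det + (v - 0) * C_11
Cofactor C_11 = 3
Want det = 0: 12 + (v - 0) * 3 = 0
  (v - 0) = -12 / 3 = -4
  v = 0 + (-4) = -4

Answer: -4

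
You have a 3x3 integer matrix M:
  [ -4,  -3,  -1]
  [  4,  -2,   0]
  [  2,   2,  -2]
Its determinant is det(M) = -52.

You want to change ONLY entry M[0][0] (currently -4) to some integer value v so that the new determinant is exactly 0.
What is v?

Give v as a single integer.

Answer: 9

Derivation:
det is linear in entry M[0][0]: det = old_det + (v - -4) * C_00
Cofactor C_00 = 4
Want det = 0: -52 + (v - -4) * 4 = 0
  (v - -4) = 52 / 4 = 13
  v = -4 + (13) = 9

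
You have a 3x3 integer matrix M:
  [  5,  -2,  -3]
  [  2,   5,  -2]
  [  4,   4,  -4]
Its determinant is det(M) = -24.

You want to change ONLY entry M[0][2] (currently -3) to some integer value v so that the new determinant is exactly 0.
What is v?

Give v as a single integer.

det is linear in entry M[0][2]: det = old_det + (v - -3) * C_02
Cofactor C_02 = -12
Want det = 0: -24 + (v - -3) * -12 = 0
  (v - -3) = 24 / -12 = -2
  v = -3 + (-2) = -5

Answer: -5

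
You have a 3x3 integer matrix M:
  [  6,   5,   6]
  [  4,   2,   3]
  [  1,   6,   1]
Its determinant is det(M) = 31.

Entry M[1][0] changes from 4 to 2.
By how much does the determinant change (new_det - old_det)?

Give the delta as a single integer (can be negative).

Answer: -62

Derivation:
Cofactor C_10 = 31
Entry delta = 2 - 4 = -2
Det delta = entry_delta * cofactor = -2 * 31 = -62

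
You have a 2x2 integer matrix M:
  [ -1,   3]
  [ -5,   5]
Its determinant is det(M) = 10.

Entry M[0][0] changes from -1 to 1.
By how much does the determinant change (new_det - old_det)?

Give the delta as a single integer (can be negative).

Answer: 10

Derivation:
Cofactor C_00 = 5
Entry delta = 1 - -1 = 2
Det delta = entry_delta * cofactor = 2 * 5 = 10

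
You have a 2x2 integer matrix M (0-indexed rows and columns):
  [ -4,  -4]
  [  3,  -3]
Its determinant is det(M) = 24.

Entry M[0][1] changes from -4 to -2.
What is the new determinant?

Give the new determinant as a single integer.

det is linear in row 0: changing M[0][1] by delta changes det by delta * cofactor(0,1).
Cofactor C_01 = (-1)^(0+1) * minor(0,1) = -3
Entry delta = -2 - -4 = 2
Det delta = 2 * -3 = -6
New det = 24 + -6 = 18

Answer: 18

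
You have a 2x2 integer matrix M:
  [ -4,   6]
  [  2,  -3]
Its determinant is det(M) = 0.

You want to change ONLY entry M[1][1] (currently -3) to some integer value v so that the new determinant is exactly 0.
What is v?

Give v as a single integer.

det is linear in entry M[1][1]: det = old_det + (v - -3) * C_11
Cofactor C_11 = -4
Want det = 0: 0 + (v - -3) * -4 = 0
  (v - -3) = 0 / -4 = 0
  v = -3 + (0) = -3

Answer: -3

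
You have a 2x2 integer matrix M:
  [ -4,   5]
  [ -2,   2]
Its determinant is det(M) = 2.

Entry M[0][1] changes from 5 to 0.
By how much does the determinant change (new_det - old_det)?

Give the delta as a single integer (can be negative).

Answer: -10

Derivation:
Cofactor C_01 = 2
Entry delta = 0 - 5 = -5
Det delta = entry_delta * cofactor = -5 * 2 = -10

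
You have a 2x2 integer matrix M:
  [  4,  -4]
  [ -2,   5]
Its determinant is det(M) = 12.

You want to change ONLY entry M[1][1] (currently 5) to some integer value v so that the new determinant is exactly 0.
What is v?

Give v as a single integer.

Answer: 2

Derivation:
det is linear in entry M[1][1]: det = old_det + (v - 5) * C_11
Cofactor C_11 = 4
Want det = 0: 12 + (v - 5) * 4 = 0
  (v - 5) = -12 / 4 = -3
  v = 5 + (-3) = 2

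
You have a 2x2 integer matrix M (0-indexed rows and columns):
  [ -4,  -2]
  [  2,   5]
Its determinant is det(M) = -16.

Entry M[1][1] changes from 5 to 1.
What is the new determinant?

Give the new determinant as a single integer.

Answer: 0

Derivation:
det is linear in row 1: changing M[1][1] by delta changes det by delta * cofactor(1,1).
Cofactor C_11 = (-1)^(1+1) * minor(1,1) = -4
Entry delta = 1 - 5 = -4
Det delta = -4 * -4 = 16
New det = -16 + 16 = 0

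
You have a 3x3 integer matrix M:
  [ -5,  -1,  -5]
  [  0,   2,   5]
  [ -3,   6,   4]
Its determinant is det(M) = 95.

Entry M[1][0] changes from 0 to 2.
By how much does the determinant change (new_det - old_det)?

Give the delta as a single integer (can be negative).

Answer: -52

Derivation:
Cofactor C_10 = -26
Entry delta = 2 - 0 = 2
Det delta = entry_delta * cofactor = 2 * -26 = -52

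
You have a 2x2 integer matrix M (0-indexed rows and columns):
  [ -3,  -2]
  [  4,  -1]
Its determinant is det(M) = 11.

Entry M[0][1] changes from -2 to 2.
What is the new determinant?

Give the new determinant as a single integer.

Answer: -5

Derivation:
det is linear in row 0: changing M[0][1] by delta changes det by delta * cofactor(0,1).
Cofactor C_01 = (-1)^(0+1) * minor(0,1) = -4
Entry delta = 2 - -2 = 4
Det delta = 4 * -4 = -16
New det = 11 + -16 = -5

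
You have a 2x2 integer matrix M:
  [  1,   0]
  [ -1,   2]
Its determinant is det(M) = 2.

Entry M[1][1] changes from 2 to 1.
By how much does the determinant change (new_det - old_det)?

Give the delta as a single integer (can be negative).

Cofactor C_11 = 1
Entry delta = 1 - 2 = -1
Det delta = entry_delta * cofactor = -1 * 1 = -1

Answer: -1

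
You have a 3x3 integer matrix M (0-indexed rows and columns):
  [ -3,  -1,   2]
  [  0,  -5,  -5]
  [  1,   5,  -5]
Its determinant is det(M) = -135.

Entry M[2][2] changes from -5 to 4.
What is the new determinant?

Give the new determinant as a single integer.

Answer: 0

Derivation:
det is linear in row 2: changing M[2][2] by delta changes det by delta * cofactor(2,2).
Cofactor C_22 = (-1)^(2+2) * minor(2,2) = 15
Entry delta = 4 - -5 = 9
Det delta = 9 * 15 = 135
New det = -135 + 135 = 0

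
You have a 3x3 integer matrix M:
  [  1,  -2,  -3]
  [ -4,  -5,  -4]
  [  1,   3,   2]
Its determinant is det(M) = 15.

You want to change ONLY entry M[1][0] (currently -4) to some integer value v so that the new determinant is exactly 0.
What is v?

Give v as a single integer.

det is linear in entry M[1][0]: det = old_det + (v - -4) * C_10
Cofactor C_10 = -5
Want det = 0: 15 + (v - -4) * -5 = 0
  (v - -4) = -15 / -5 = 3
  v = -4 + (3) = -1

Answer: -1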